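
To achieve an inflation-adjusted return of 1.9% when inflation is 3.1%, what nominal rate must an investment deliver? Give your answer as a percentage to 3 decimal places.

By the Fisher equation, 1 + r_nom = (1 + 1.9%)(1 + 3.1%) = 1.019 × 1.031 = 1.050589.
So r_nom = 5.0589%.

5.059%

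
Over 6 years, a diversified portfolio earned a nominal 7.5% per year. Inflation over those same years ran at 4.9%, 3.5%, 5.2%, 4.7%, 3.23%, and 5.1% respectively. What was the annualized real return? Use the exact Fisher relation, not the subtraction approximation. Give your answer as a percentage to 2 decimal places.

2.93%

Cumulative inflation factor: 1.049 × 1.035 × 1.052 × 1.047 × 1.0323 × 1.051 ≈ 1.29744.
Nominal growth factor: 1.54330. Real growth factor = 1.54330 / 1.29744 ≈ 1.18950.
Annualized: 1.18950^(1/6) − 1 ≈ 0.02934.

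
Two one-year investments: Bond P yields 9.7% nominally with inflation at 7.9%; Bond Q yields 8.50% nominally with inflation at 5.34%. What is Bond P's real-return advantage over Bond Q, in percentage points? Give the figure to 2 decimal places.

Bond P real return: 1.097/1.079 − 1 = 1.668%.
Bond Q real return: 1.0850/1.0534 − 1 = 3.000%.
Difference: 1.668 − 3.000 = -1.332 pp.

-1.33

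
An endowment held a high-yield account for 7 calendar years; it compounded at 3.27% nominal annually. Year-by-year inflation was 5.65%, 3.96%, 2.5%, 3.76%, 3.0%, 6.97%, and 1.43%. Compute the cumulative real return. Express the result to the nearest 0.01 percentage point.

Cumulative inflation factor: 1.0565 × 1.0396 × 1.025 × 1.0376 × 1.030 × 1.0697 × 1.0143 ≈ 1.30543.
Nominal growth factor: 1.25262. Real growth factor = 1.25262 / 1.30543 ≈ 0.95954.
Total real return ≈ -4.0458%.

-4.05%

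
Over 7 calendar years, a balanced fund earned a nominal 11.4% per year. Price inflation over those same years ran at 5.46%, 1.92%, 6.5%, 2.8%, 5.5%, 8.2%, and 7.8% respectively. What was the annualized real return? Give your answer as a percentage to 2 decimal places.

5.66%

Cumulative inflation factor: 1.0546 × 1.0192 × 1.065 × 1.028 × 1.055 × 1.082 × 1.078 ≈ 1.44807.
Nominal growth factor: 2.12910. Real growth factor = 2.12910 / 1.44807 ≈ 1.47031.
Annualized: 1.47031^(1/7) − 1 ≈ 0.05661.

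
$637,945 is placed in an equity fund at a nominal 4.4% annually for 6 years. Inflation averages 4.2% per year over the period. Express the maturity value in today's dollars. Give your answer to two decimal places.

Nominal value at maturity: $637,945 × (1 + 4.4%)^6 ≈ $826,011.76.
Price-level factor over 6 years: (1 + 4.2%)^6 ≈ 1.2799892251.
The maturity value deflated by that factor is the answer in today's purchasing power.

$645,327.12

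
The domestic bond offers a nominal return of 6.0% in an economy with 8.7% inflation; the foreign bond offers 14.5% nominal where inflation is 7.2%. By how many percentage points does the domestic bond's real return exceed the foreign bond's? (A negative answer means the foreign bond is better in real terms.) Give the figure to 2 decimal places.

-9.29

The domestic bond real return: 1.060/1.087 − 1 = -2.484%.
The foreign bond real return: 1.145/1.072 − 1 = 6.810%.
Difference: -2.484 − 6.810 = -9.294 pp.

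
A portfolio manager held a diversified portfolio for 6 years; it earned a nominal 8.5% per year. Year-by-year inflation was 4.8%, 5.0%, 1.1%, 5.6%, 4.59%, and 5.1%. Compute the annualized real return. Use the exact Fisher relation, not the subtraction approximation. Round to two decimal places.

3.97%

Cumulative inflation factor: 1.048 × 1.050 × 1.011 × 1.056 × 1.0459 × 1.051 ≈ 1.29139.
Nominal growth factor: 1.63147. Real growth factor = 1.63147 / 1.29139 ≈ 1.26334.
Annualized: 1.26334^(1/6) − 1 ≈ 0.03973.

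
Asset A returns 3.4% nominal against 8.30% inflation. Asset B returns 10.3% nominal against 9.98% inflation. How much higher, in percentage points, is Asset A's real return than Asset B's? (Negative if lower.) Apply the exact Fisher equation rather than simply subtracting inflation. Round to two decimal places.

Asset A real return: 1.034/1.0830 − 1 = -4.524%.
Asset B real return: 1.103/1.0998 − 1 = 0.291%.
Difference: -4.524 − 0.291 = -4.815 pp.

-4.82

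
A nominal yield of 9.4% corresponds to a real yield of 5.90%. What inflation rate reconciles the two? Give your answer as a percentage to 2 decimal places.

From (1+r_nom) = (1+r_real)(1+π), we get 1+π = (1 + 9.4%)/(1 + 5.90%) = 1.094/1.0590 ≈ 1.03305.
So π ≈ 3.3050%.

3.31%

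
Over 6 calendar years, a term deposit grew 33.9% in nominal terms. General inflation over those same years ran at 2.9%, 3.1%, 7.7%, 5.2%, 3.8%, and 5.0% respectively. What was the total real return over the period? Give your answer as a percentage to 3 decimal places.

Cumulative inflation factor: 1.029 × 1.031 × 1.077 × 1.052 × 1.038 × 1.050 ≈ 1.31006.
Nominal growth factor: 1.33900. Real growth factor = 1.33900 / 1.31006 ≈ 1.02209.
Total real return ≈ 2.2088%.

2.209%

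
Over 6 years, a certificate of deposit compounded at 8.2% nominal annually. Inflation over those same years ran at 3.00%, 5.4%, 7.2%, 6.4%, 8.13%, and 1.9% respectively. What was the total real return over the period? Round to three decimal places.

Cumulative inflation factor: 1.0300 × 1.054 × 1.072 × 1.064 × 1.0813 × 1.019 ≈ 1.36438.
Nominal growth factor: 1.60459. Real growth factor = 1.60459 / 1.36438 ≈ 1.17606.
Total real return ≈ 17.6059%.

17.606%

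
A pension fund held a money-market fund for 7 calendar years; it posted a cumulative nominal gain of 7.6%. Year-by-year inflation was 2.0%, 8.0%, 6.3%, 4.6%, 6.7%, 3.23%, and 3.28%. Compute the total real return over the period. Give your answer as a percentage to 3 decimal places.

-22.779%

Cumulative inflation factor: 1.020 × 1.080 × 1.063 × 1.046 × 1.067 × 1.0323 × 1.0328 ≈ 1.39340.
Nominal growth factor: 1.07600. Real growth factor = 1.07600 / 1.39340 ≈ 0.77221.
Total real return ≈ -22.7788%.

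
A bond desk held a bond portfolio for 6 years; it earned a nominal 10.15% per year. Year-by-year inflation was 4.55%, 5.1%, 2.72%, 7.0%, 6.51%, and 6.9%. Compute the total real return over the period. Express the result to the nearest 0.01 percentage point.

29.89%

Cumulative inflation factor: 1.0455 × 1.051 × 1.0272 × 1.070 × 1.0651 × 1.069 ≈ 1.37510.
Nominal growth factor: 1.78611. Real growth factor = 1.78611 / 1.37510 ≈ 1.29889.
Total real return ≈ 29.8893%.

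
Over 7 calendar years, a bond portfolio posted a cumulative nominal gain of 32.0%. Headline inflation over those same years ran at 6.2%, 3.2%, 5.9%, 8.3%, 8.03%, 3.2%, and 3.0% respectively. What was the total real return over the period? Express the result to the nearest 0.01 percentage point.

-8.55%

Cumulative inflation factor: 1.062 × 1.032 × 1.059 × 1.083 × 1.0803 × 1.032 × 1.030 ≈ 1.44341.
Nominal growth factor: 1.32000. Real growth factor = 1.32000 / 1.44341 ≈ 0.91450.
Total real return ≈ -8.5499%.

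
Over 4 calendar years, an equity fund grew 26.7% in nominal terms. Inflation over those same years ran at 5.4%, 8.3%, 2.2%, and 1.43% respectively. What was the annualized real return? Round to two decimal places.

1.72%

Cumulative inflation factor: 1.054 × 1.083 × 1.022 × 1.0143 ≈ 1.18328.
Nominal growth factor: 1.26700. Real growth factor = 1.26700 / 1.18328 ≈ 1.07076.
Annualized: 1.07076^(1/4) − 1 ≈ 0.01724.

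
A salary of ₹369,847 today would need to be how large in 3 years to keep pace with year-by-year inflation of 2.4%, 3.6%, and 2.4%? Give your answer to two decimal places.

Cumulative price-level factor: 1.024 × 1.036 × 1.024 = 1.086324736.
Multiplying ₹369,847 by the price-level factor gives the future nominal sum.

₹401,773.94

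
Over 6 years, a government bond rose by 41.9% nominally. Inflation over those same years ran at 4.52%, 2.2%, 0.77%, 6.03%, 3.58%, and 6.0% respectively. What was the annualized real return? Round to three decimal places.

2.094%

Cumulative inflation factor: 1.0452 × 1.022 × 1.0077 × 1.0603 × 1.0358 × 1.060 ≈ 1.25312.
Nominal growth factor: 1.41900. Real growth factor = 1.41900 / 1.25312 ≈ 1.13238.
Annualized: 1.13238^(1/6) − 1 ≈ 0.02094.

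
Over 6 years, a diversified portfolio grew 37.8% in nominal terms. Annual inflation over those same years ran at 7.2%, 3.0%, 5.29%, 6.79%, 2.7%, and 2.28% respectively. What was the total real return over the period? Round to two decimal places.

5.67%

Cumulative inflation factor: 1.072 × 1.030 × 1.0529 × 1.0679 × 1.027 × 1.0228 ≈ 1.30410.
Nominal growth factor: 1.37800. Real growth factor = 1.37800 / 1.30410 ≈ 1.05667.
Total real return ≈ 5.6667%.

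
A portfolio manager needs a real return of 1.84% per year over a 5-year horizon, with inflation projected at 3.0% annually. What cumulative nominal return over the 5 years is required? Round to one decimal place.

Required annual nominal rate: (1+1.84%)(1+3.0%) − 1 = 4.8952%.
Cumulative over 5 years: (1 + 0.048952)^5 − 1 ≈ 0.26993.

27.0%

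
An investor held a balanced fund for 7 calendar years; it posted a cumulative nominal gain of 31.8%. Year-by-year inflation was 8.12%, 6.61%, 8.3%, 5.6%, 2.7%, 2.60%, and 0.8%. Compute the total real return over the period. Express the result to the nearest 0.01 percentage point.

Cumulative inflation factor: 1.0812 × 1.0661 × 1.083 × 1.056 × 1.027 × 1.0260 × 1.008 ≈ 1.40015.
Nominal growth factor: 1.31800. Real growth factor = 1.31800 / 1.40015 ≈ 0.94133.
Total real return ≈ -5.8673%.

-5.87%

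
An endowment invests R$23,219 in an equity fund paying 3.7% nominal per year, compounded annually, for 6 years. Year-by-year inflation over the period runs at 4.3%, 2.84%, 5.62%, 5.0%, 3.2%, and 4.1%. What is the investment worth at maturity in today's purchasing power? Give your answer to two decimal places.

Nominal value at maturity: R$23,219 × (1 + 3.7%)^6 ≈ R$28,874.60.
Price-level factor over 6 years: 1.043 × 1.0284 × 1.0562 × 1.050 × 1.032 × 1.041 ≈ 1.2779453010.
Dividing the nominal maturity value by the price-level factor gives the value in today's money.

R$22,594.55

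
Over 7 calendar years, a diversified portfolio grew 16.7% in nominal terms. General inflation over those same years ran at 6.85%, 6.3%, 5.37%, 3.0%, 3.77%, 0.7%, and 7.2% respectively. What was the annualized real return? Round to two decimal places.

Cumulative inflation factor: 1.0685 × 1.063 × 1.0537 × 1.030 × 1.0377 × 1.007 × 1.072 ≈ 1.38089.
Nominal growth factor: 1.16700. Real growth factor = 1.16700 / 1.38089 ≈ 0.84511.
Annualized: 0.84511^(1/7) − 1 ≈ -0.02375.

-2.38%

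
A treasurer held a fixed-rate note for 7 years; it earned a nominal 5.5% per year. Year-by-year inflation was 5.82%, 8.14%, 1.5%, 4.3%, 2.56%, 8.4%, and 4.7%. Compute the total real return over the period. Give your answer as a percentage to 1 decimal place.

3.2%

Cumulative inflation factor: 1.0582 × 1.0814 × 1.015 × 1.043 × 1.0256 × 1.084 × 1.047 ≈ 1.41013.
Nominal growth factor: 1.45468. Real growth factor = 1.45468 / 1.41013 ≈ 1.03159.
Total real return ≈ 3.1594%.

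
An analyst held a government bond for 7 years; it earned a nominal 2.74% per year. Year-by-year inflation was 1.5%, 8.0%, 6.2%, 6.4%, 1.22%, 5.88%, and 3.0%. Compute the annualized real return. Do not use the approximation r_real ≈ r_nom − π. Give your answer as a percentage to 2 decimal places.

Cumulative inflation factor: 1.015 × 1.080 × 1.062 × 1.064 × 1.0122 × 1.0588 × 1.030 ≈ 1.36733.
Nominal growth factor: 1.20831. Real growth factor = 1.20831 / 1.36733 ≈ 0.88370.
Annualized: 0.88370^(1/7) − 1 ≈ -0.01751.

-1.75%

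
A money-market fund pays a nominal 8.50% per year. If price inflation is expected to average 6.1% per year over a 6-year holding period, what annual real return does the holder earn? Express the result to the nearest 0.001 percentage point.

2.262%

With constant rates the annual real return is the same each year: (1+8.50%)/(1+6.1%) − 1 = 0.02262.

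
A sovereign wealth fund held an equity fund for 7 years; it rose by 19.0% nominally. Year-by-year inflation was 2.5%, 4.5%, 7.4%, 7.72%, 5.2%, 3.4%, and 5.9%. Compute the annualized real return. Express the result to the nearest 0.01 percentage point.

-2.57%

Cumulative inflation factor: 1.025 × 1.045 × 1.074 × 1.0772 × 1.052 × 1.034 × 1.059 ≈ 1.42749.
Nominal growth factor: 1.19000. Real growth factor = 1.19000 / 1.42749 ≈ 0.83363.
Annualized: 0.83363^(1/7) − 1 ≈ -0.02566.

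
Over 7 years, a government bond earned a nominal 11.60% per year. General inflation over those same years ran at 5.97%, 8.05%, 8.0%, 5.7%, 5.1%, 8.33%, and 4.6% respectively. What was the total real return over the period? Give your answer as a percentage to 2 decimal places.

Cumulative inflation factor: 1.0597 × 1.0805 × 1.080 × 1.057 × 1.051 × 1.0833 × 1.046 ≈ 1.55665.
Nominal growth factor: 2.15600. Real growth factor = 2.15600 / 1.55665 ≈ 1.38503.
Total real return ≈ 38.5032%.

38.50%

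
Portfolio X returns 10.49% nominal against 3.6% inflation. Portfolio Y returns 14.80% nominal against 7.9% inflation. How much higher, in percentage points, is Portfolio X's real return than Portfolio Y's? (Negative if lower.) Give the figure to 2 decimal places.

0.26

Portfolio X real return: 1.1049/1.036 − 1 = 6.651%.
Portfolio Y real return: 1.1480/1.079 − 1 = 6.395%.
Difference: 6.651 − 6.395 = 0.256 pp.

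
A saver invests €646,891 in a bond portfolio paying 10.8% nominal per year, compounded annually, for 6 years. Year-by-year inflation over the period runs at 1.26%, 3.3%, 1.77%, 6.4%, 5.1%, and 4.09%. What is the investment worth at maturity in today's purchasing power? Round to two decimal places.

€965,958.12

Nominal value at maturity: €646,891 × (1 + 10.8%)^6 ≈ €1,196,932.53.
Price-level factor over 6 years: 1.0126 × 1.033 × 1.0177 × 1.064 × 1.051 × 1.0409 ≈ 1.2391143075.
The maturity value deflated by that factor is the answer in today's purchasing power.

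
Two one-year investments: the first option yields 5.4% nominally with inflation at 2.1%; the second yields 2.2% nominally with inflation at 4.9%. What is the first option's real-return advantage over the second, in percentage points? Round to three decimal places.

The first option real return: 1.054/1.021 − 1 = 3.2321%.
The second real return: 1.022/1.049 − 1 = -2.5739%.
Difference: 3.2321 − (-2.5739) = 5.8060 pp.

5.806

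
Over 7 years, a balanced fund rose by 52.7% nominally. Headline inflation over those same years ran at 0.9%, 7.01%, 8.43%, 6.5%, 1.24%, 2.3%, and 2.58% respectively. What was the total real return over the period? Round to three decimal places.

15.275%

Cumulative inflation factor: 1.009 × 1.0701 × 1.0843 × 1.065 × 1.0124 × 1.023 × 1.0258 ≈ 1.32466.
Nominal growth factor: 1.52700. Real growth factor = 1.52700 / 1.32466 ≈ 1.15275.
Total real return ≈ 15.2747%.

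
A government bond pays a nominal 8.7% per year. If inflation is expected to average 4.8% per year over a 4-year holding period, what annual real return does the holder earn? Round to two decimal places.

With constant rates the annual real return is the same each year: (1+8.7%)/(1+4.8%) − 1 = 0.03721.

3.72%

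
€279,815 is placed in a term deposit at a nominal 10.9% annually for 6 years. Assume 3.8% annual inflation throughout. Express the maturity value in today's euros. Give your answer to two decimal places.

Nominal value at maturity: €279,815 × (1 + 10.9%)^6 ≈ €520,547.38.
Price-level factor over 6 years: (1 + 3.8%)^6 ≈ 1.2507891955.
The maturity value deflated by that factor is the answer in today's purchasing power.

€416,175.15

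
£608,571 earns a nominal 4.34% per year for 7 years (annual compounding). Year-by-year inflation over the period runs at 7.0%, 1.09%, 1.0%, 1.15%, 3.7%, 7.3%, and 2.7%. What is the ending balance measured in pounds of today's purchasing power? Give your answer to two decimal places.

£648,841.95

Nominal value at maturity: £608,571 × (1 + 4.34%)^7 ≈ £819,345.51.
Price-level factor over 7 years: 1.070 × 1.0109 × 1.010 × 1.0115 × 1.037 × 1.073 × 1.027 ≈ 1.2627813439.
Dividing the nominal maturity value by the price-level factor gives the value in today's money.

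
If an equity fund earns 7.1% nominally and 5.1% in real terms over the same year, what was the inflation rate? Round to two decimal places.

1.90%

From (1+r_nom) = (1+r_real)(1+π), we get 1+π = (1 + 7.1%)/(1 + 5.1%) = 1.071/1.051 ≈ 1.01903.
So π ≈ 1.9029%.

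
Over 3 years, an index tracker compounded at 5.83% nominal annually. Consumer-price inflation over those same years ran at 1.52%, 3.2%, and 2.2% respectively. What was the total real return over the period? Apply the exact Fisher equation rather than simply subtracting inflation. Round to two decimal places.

10.70%

Cumulative inflation factor: 1.0152 × 1.032 × 1.022 ≈ 1.07074.
Nominal growth factor: 1.18529. Real growth factor = 1.18529 / 1.07074 ≈ 1.10699.
Total real return ≈ 10.6991%.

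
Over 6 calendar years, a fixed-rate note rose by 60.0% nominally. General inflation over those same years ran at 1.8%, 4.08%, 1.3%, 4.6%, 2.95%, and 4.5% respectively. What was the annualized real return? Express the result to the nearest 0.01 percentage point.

Cumulative inflation factor: 1.018 × 1.0408 × 1.013 × 1.046 × 1.0295 × 1.045 ≈ 1.20781.
Nominal growth factor: 1.60000. Real growth factor = 1.60000 / 1.20781 ≈ 1.32471.
Annualized: 1.32471^(1/6) − 1 ≈ 0.04798.

4.80%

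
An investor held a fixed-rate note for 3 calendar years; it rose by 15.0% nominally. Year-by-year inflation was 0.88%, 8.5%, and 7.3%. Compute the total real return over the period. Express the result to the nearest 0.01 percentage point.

-2.08%

Cumulative inflation factor: 1.0088 × 1.085 × 1.073 ≈ 1.17445.
Nominal growth factor: 1.15000. Real growth factor = 1.15000 / 1.17445 ≈ 0.97918.
Total real return ≈ -2.0818%.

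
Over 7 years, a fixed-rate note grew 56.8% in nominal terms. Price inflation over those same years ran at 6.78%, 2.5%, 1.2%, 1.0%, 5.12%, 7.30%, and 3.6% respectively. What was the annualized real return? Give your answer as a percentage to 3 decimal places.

2.632%

Cumulative inflation factor: 1.0678 × 1.025 × 1.012 × 1.010 × 1.0512 × 1.0730 × 1.036 ≈ 1.30726.
Nominal growth factor: 1.56800. Real growth factor = 1.56800 / 1.30726 ≈ 1.19946.
Annualized: 1.19946^(1/7) − 1 ≈ 0.02632.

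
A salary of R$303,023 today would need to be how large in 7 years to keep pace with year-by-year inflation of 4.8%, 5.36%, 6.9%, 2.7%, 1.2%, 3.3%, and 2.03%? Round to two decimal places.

Cumulative price-level factor: 1.048 × 1.0536 × 1.069 × 1.027 × 1.012 × 1.033 × 1.0203 ≈ 1.2929862726.
The nominal amount required is R$303,023 scaled up by that factor.

R$391,804.58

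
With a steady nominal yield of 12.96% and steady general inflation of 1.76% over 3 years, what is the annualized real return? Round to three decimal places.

11.006%

With constant rates the annual real return is the same each year: (1+12.96%)/(1+1.76%) − 1 = 0.11006.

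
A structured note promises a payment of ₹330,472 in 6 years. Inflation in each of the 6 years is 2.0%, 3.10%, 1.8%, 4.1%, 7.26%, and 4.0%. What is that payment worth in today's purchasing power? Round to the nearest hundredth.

₹265,831.35

Price-level factor over 6 years: 1.020 × 1.0310 × 1.018 × 1.041 × 1.0726 × 1.040 ≈ 1.2431641469.
Purchasing power today: ₹330,472 divided by that factor.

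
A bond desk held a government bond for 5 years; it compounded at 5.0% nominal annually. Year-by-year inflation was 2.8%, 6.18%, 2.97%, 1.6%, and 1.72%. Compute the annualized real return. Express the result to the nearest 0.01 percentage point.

1.90%

Cumulative inflation factor: 1.028 × 1.0618 × 1.0297 × 1.016 × 1.0172 ≈ 1.16157.
Nominal growth factor: 1.27628. Real growth factor = 1.27628 / 1.16157 ≈ 1.09875.
Annualized: 1.09875^(1/5) − 1 ≈ 0.01901.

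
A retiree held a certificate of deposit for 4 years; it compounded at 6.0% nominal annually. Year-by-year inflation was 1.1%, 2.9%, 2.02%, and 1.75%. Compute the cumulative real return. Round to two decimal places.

16.91%

Cumulative inflation factor: 1.011 × 1.029 × 1.0202 × 1.0175 ≈ 1.07991.
Nominal growth factor: 1.26248. Real growth factor = 1.26248 / 1.07991 ≈ 1.16906.
Total real return ≈ 16.9061%.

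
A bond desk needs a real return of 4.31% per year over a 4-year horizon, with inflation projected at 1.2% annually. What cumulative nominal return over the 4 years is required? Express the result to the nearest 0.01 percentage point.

Required annual nominal rate: (1+4.31%)(1+1.2%) − 1 = 5.56172%.
Cumulative over 4 years: (1 + 0.0556172)^4 − 1 ≈ 0.24173.

24.17%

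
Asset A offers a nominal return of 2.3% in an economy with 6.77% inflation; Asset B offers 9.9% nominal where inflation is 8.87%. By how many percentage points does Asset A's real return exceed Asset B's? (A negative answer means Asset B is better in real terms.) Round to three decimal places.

-5.133

Asset A real return: 1.023/1.0677 − 1 = -4.1866%.
Asset B real return: 1.099/1.0887 − 1 = 0.9461%.
Difference: -4.1866 − 0.9461 = -5.1327 pp.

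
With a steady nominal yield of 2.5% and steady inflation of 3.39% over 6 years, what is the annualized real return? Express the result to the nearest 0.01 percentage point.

With constant rates the annual real return is the same each year: (1+2.5%)/(1+3.39%) − 1 = -0.00861.

-0.86%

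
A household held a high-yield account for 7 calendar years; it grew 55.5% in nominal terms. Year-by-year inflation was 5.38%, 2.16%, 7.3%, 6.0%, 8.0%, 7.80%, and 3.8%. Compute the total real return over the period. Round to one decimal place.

5.1%

Cumulative inflation factor: 1.0538 × 1.0216 × 1.073 × 1.060 × 1.080 × 1.0780 × 1.038 ≈ 1.47974.
Nominal growth factor: 1.55500. Real growth factor = 1.55500 / 1.47974 ≈ 1.05086.
Total real return ≈ 5.0862%.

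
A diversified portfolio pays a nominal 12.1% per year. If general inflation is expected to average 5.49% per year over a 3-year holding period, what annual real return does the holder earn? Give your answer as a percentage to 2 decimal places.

6.27%

With constant rates the annual real return is the same each year: (1+12.1%)/(1+5.49%) − 1 = 0.06266.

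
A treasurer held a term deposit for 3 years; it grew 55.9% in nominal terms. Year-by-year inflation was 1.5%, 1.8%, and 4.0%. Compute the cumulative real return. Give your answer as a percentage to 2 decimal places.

45.08%

Cumulative inflation factor: 1.015 × 1.018 × 1.040 ≈ 1.07460.
Nominal growth factor: 1.55900. Real growth factor = 1.55900 / 1.07460 ≈ 1.45077.
Total real return ≈ 45.0771%.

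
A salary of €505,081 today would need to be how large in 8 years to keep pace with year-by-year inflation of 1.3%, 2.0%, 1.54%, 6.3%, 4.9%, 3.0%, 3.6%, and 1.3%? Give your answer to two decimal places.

Cumulative price-level factor: 1.013 × 1.020 × 1.0154 × 1.063 × 1.049 × 1.030 × 1.036 × 1.013 ≈ 1.2646255573.
Multiplying €505,081 by the price-level factor gives the future nominal sum.

€638,738.34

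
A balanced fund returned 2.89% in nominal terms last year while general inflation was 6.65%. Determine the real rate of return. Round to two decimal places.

-3.53%

Real return via the Fisher equation: (1 + 2.89%)/(1 + 6.65%) − 1 = 1.0289/1.0665 − 1 ≈ -0.03526.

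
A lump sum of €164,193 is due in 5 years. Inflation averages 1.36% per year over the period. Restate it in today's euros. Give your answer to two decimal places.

€153,469.34

Price-level factor over 5 years: (1 + 1.36%)^5 ≈ 1.0698749261.
Purchasing power today: €164,193 divided by that factor.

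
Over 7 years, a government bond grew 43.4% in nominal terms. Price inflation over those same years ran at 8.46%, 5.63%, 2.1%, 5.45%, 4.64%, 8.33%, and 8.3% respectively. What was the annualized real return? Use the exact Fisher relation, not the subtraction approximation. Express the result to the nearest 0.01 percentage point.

-0.78%

Cumulative inflation factor: 1.0846 × 1.0563 × 1.021 × 1.0545 × 1.0464 × 1.0833 × 1.083 ≈ 1.51427.
Nominal growth factor: 1.43400. Real growth factor = 1.43400 / 1.51427 ≈ 0.94699.
Annualized: 0.94699^(1/7) − 1 ≈ -0.00775.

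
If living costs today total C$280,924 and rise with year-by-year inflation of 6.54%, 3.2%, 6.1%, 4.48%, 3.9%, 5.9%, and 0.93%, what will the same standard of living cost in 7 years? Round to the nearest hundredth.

Cumulative price-level factor: 1.0654 × 1.032 × 1.061 × 1.0448 × 1.039 × 1.059 × 1.0093 ≈ 1.3535450610.
Multiplying C$280,924 by the price-level factor gives the future nominal sum.

C$380,243.29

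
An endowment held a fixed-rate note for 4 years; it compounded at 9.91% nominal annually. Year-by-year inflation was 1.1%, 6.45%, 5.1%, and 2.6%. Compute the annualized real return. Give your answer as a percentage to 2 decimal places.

5.90%

Cumulative inflation factor: 1.011 × 1.0645 × 1.051 × 1.026 ≈ 1.16050.
Nominal growth factor: 1.45931. Real growth factor = 1.45931 / 1.16050 ≈ 1.25748.
Annualized: 1.25748^(1/4) − 1 ≈ 0.05895.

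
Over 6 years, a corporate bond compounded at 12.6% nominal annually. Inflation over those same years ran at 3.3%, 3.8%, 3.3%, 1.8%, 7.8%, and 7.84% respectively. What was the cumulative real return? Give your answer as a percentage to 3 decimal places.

55.484%

Cumulative inflation factor: 1.033 × 1.038 × 1.033 × 1.018 × 1.078 × 1.0784 ≈ 1.31082.
Nominal growth factor: 2.03812. Real growth factor = 2.03812 / 1.31082 ≈ 1.55484.
Total real return ≈ 55.4841%.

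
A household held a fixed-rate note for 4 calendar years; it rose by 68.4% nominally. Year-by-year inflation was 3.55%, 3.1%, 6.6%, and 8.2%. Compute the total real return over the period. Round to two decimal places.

36.76%

Cumulative inflation factor: 1.0355 × 1.031 × 1.066 × 1.082 ≈ 1.23138.
Nominal growth factor: 1.68400. Real growth factor = 1.68400 / 1.23138 ≈ 1.36757.
Total real return ≈ 36.7568%.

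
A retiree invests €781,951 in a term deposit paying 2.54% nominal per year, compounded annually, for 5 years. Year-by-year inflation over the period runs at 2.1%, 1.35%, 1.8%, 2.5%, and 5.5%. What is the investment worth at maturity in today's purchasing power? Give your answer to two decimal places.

€778,166.46

Nominal value at maturity: €781,951 × (1 + 2.54%)^5 ≈ €886,433.39.
Price-level factor over 5 years: 1.021 × 1.0135 × 1.018 × 1.025 × 1.055 ≈ 1.1391308094.
The maturity value deflated by that factor is the answer in today's purchasing power.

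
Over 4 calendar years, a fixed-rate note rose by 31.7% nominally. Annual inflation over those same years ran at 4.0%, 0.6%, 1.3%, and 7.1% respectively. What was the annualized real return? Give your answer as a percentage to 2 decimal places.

Cumulative inflation factor: 1.040 × 1.006 × 1.013 × 1.071 ≈ 1.13509.
Nominal growth factor: 1.31700. Real growth factor = 1.31700 / 1.13509 ≈ 1.16026.
Annualized: 1.16026^(1/4) − 1 ≈ 0.03786.

3.79%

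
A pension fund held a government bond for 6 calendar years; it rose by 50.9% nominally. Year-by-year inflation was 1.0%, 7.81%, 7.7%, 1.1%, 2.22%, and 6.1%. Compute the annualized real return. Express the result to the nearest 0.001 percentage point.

Cumulative inflation factor: 1.010 × 1.0781 × 1.077 × 1.011 × 1.0222 × 1.061 ≈ 1.28587.
Nominal growth factor: 1.50900. Real growth factor = 1.50900 / 1.28587 ≈ 1.17352.
Annualized: 1.17352^(1/6) − 1 ≈ 0.02703.

2.703%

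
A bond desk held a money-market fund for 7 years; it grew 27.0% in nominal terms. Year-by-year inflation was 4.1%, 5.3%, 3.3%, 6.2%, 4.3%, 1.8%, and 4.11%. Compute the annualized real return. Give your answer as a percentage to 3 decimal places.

Cumulative inflation factor: 1.041 × 1.053 × 1.033 × 1.062 × 1.043 × 1.018 × 1.0411 ≈ 1.32932.
Nominal growth factor: 1.27000. Real growth factor = 1.27000 / 1.32932 ≈ 0.95538.
Annualized: 0.95538^(1/7) − 1 ≈ -0.00650.

-0.650%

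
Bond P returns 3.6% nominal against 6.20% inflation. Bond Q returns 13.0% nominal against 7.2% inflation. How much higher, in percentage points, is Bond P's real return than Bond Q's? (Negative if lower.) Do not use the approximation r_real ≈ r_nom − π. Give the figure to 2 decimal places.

Bond P real return: 1.036/1.0620 − 1 = -2.448%.
Bond Q real return: 1.130/1.072 − 1 = 5.410%.
Difference: -2.448 − 5.410 = -7.858 pp.

-7.86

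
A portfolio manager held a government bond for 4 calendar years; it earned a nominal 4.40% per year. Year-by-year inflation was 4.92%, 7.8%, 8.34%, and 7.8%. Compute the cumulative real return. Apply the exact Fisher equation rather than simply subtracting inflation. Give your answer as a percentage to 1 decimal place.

-10.1%

Cumulative inflation factor: 1.0492 × 1.078 × 1.0834 × 1.078 ≈ 1.32094.
Nominal growth factor: 1.18796. Real growth factor = 1.18796 / 1.32094 ≈ 0.89933.
Total real return ≈ -10.0674%.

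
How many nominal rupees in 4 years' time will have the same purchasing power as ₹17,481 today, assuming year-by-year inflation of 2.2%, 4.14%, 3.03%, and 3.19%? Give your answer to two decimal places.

Cumulative price-level factor: 1.022 × 1.0414 × 1.0303 × 1.0319 ≈ 1.1315396626.
The nominal amount required is ₹17,481 scaled up by that factor.

₹19,780.44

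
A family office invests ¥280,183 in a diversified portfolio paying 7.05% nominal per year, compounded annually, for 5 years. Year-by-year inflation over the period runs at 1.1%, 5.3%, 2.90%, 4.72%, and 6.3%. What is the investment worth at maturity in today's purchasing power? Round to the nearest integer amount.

¥323,011

Nominal value at maturity: ¥280,183 × (1 + 7.05%)^5 ≈ ¥393,890.
Price-level factor over 5 years: 1.011 × 1.053 × 1.0290 × 1.0472 × 1.063 ≈ 1.2194325956.
The maturity value deflated by that factor is the answer in today's purchasing power.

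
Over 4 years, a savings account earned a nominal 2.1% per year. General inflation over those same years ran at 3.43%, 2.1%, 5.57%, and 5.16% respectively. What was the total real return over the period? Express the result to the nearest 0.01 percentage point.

Cumulative inflation factor: 1.0343 × 1.021 × 1.0557 × 1.0516 ≈ 1.17237.
Nominal growth factor: 1.08668. Real growth factor = 1.08668 / 1.17237 ≈ 0.92691.
Total real return ≈ -7.3086%.

-7.31%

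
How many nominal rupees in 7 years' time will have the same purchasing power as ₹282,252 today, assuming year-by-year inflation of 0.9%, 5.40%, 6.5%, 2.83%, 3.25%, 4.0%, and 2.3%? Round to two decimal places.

Cumulative price-level factor: 1.009 × 1.0540 × 1.065 × 1.0283 × 1.0325 × 1.040 × 1.023 ≈ 1.2793820525.
Multiplying ₹282,252 by the price-level factor gives the future nominal sum.

₹361,108.14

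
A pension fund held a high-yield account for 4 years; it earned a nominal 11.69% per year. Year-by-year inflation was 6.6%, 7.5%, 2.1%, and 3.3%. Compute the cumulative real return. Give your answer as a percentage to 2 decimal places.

Cumulative inflation factor: 1.066 × 1.075 × 1.021 × 1.033 ≈ 1.20863.
Nominal growth factor: 1.55617. Real growth factor = 1.55617 / 1.20863 ≈ 1.28755.
Total real return ≈ 28.7554%.

28.76%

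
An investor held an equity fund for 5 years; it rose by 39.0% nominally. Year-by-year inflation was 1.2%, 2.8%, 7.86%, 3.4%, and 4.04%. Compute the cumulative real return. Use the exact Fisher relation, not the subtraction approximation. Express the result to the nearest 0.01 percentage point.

Cumulative inflation factor: 1.012 × 1.028 × 1.0786 × 1.034 × 1.0404 ≈ 1.20713.
Nominal growth factor: 1.39000. Real growth factor = 1.39000 / 1.20713 ≈ 1.15149.
Total real return ≈ 15.1489%.

15.15%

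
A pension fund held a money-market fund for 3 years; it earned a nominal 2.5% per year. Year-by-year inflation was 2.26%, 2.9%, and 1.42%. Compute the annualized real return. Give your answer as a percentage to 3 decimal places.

Cumulative inflation factor: 1.0226 × 1.029 × 1.0142 ≈ 1.06720.
Nominal growth factor: 1.07689. Real growth factor = 1.07689 / 1.06720 ≈ 1.00908.
Annualized: 1.00908^(1/3) − 1 ≈ 0.00302.

0.302%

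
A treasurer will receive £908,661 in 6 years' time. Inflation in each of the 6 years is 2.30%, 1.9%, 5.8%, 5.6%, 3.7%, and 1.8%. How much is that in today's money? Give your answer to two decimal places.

Price-level factor over 6 years: 1.0230 × 1.019 × 1.058 × 1.056 × 1.037 × 1.018 ≈ 1.2294926533.
Purchasing power today: £908,661 divided by that factor.

£739,053.62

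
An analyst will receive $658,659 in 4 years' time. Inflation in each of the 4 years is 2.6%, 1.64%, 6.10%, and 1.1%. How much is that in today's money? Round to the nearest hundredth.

$588,819.35

Price-level factor over 4 years: 1.026 × 1.0164 × 1.0610 × 1.011 ≈ 1.1186096373.
Purchasing power today: $658,659 divided by that factor.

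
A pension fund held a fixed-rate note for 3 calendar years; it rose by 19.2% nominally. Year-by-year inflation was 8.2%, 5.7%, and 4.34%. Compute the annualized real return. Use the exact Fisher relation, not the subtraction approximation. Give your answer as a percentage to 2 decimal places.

Cumulative inflation factor: 1.082 × 1.057 × 1.0434 ≈ 1.19331.
Nominal growth factor: 1.19200. Real growth factor = 1.19200 / 1.19331 ≈ 0.99890.
Annualized: 0.99890^(1/3) − 1 ≈ -0.00037.

-0.04%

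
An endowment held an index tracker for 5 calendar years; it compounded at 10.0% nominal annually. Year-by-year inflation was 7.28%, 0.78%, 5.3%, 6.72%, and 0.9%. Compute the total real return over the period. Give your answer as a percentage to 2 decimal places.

Cumulative inflation factor: 1.0728 × 1.0078 × 1.053 × 1.0672 × 1.009 ≈ 1.22591.
Nominal growth factor: 1.61051. Real growth factor = 1.61051 / 1.22591 ≈ 1.31373.
Total real return ≈ 31.3726%.

31.37%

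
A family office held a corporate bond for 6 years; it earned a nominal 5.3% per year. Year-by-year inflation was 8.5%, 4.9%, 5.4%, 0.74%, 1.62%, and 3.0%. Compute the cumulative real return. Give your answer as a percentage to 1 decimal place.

7.8%

Cumulative inflation factor: 1.085 × 1.049 × 1.054 × 1.0074 × 1.0162 × 1.030 ≈ 1.26492.
Nominal growth factor: 1.36323. Real growth factor = 1.36323 / 1.26492 ≈ 1.07772.
Total real return ≈ 7.7720%.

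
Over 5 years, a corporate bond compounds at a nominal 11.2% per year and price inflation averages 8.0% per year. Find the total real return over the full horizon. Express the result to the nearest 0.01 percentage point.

15.72%

The annual real rate is (1+11.2%)/(1+8.0%) − 1 = 2.9630%.
Compounded over 5 years: (1 + 0.029630)^5 − 1 ≈ 0.15719.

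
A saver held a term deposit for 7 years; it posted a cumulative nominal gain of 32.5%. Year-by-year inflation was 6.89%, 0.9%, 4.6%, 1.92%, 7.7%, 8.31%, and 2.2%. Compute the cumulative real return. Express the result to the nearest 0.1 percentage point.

-3.3%

Cumulative inflation factor: 1.0689 × 1.009 × 1.046 × 1.0192 × 1.077 × 1.0831 × 1.022 ≈ 1.37074.
Nominal growth factor: 1.32500. Real growth factor = 1.32500 / 1.37074 ≈ 0.96663.
Total real return ≈ -3.3368%.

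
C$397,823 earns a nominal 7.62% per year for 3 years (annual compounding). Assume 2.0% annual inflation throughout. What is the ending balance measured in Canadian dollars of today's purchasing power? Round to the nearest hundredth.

Nominal value at maturity: C$397,823 × (1 + 7.62%)^3 ≈ C$495,871.16.
Price-level factor over 3 years: (1 + 2.0%)^3 = 1.061208.
Dividing the nominal maturity value by the price-level factor gives the value in today's money.

C$467,270.47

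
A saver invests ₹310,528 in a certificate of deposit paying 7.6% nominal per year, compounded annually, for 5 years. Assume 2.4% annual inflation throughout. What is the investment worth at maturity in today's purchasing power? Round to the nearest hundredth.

₹397,797.77

Nominal value at maturity: ₹310,528 × (1 + 7.6%)^5 ≈ ₹447,880.47.
Price-level factor over 5 years: (1 + 2.4%)^5 ≈ 1.1258999068.
The maturity value deflated by that factor is the answer in today's purchasing power.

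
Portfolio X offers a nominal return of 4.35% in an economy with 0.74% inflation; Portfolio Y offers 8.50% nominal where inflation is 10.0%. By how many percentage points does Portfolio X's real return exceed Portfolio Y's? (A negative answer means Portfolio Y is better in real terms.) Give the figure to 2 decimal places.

Portfolio X real return: 1.0435/1.0074 − 1 = 3.583%.
Portfolio Y real return: 1.0850/1.100 − 1 = -1.364%.
Difference: 3.583 − (-1.364) = 4.947 pp.

4.95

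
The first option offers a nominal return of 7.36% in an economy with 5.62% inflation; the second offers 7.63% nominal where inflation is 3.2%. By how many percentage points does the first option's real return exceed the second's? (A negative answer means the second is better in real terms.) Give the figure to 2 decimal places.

The first option real return: 1.0736/1.0562 − 1 = 1.647%.
The second real return: 1.0763/1.032 − 1 = 4.293%.
Difference: 1.647 − 4.293 = -2.646 pp.

-2.65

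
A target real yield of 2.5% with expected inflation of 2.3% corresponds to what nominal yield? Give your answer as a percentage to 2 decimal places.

By the Fisher equation, 1 + r_nom = (1 + 2.5%)(1 + 2.3%) = 1.025 × 1.023 = 1.048575.
So r_nom = 4.8575%.

4.86%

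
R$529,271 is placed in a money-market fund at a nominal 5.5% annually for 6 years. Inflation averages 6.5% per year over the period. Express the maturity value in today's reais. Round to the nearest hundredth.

R$500,144.17

Nominal value at maturity: R$529,271 × (1 + 5.5%)^6 ≈ R$729,781.51.
Price-level factor over 6 years: (1 + 6.5%)^6 ≈ 1.4591422965.
Dividing the nominal maturity value by the price-level factor gives the value in today's money.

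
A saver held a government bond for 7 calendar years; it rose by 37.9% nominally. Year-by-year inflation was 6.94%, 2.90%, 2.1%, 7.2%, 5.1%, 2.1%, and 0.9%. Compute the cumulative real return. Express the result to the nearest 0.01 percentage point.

Cumulative inflation factor: 1.0694 × 1.0290 × 1.021 × 1.072 × 1.051 × 1.021 × 1.009 ≈ 1.30405.
Nominal growth factor: 1.37900. Real growth factor = 1.37900 / 1.30405 ≈ 1.05747.
Total real return ≈ 5.7471%.

5.75%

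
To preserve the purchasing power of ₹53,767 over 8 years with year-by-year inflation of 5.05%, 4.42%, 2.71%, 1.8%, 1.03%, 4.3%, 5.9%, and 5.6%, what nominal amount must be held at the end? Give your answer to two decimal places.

Cumulative price-level factor: 1.0505 × 1.0442 × 1.0271 × 1.018 × 1.0103 × 1.043 × 1.059 × 1.056 ≈ 1.3515583269.
The nominal amount required is ₹53,767 scaled up by that factor.

₹72,669.24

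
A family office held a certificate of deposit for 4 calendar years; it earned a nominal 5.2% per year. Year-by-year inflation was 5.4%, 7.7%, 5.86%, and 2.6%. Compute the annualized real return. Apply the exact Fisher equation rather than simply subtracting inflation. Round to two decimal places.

Cumulative inflation factor: 1.054 × 1.077 × 1.0586 × 1.026 ≈ 1.23292.
Nominal growth factor: 1.22479. Real growth factor = 1.22479 / 1.23292 ≈ 0.99341.
Annualized: 0.99341^(1/4) − 1 ≈ -0.00165.

-0.17%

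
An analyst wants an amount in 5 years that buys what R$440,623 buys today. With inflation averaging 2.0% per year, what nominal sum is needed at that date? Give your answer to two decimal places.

Cumulative price-level factor: (1+2.0%)^5 = 1.1040808032.
Multiplying R$440,623 by the price-level factor gives the future nominal sum.

R$486,483.40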